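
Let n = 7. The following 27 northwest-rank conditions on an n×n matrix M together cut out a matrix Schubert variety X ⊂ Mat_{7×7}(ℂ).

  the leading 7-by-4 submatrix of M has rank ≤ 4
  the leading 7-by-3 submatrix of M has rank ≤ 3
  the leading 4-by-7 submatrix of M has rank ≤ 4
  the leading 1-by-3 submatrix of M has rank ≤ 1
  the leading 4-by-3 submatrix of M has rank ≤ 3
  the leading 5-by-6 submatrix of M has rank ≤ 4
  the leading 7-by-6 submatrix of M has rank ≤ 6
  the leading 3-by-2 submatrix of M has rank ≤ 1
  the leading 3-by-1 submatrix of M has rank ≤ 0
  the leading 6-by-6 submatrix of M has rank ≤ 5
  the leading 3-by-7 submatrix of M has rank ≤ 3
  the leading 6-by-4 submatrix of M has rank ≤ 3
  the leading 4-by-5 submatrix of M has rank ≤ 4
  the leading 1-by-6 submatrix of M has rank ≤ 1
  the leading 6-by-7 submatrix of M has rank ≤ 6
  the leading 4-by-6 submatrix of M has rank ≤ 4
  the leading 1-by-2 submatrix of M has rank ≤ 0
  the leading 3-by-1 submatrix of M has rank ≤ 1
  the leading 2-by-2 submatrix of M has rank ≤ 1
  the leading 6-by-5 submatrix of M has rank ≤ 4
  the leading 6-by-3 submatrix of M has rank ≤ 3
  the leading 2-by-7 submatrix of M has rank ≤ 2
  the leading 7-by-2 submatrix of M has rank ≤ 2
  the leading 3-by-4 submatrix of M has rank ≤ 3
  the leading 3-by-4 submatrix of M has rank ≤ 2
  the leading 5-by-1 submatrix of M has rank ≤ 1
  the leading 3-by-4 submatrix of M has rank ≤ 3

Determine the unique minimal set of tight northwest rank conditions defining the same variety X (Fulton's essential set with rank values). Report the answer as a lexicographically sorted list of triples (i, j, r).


Reconstructing r_w from the 27 given conditions:

  i=1: 0 | 0 | 1 | 1 | 1 | 1 | 1
  i=2: 0 | 1 | 2 | 2 | 2 | 2 | 2
  i=3: 0 | 1 | 2 | 2 | 3 | 3 | 3
  i=4: 1 | 2 | 3 | 3 | 4 | 4 | 4
  i=5: 1 | 2 | 3 | 3 | 4 | 4 | 5
  i=6: 1 | 2 | 3 | 3 | 4 | 5 | 6
  i=7: 1 | 2 | 3 | 4 | 5 | 6 | 7

so w = (3, 2, 5, 1, 7, 6, 4).

ℓ(w)=8; the 5 essential cells (i,j,r):

[(1, 2, 0), (3, 1, 0), (3, 4, 2), (5, 6, 4), (6, 4, 3)]


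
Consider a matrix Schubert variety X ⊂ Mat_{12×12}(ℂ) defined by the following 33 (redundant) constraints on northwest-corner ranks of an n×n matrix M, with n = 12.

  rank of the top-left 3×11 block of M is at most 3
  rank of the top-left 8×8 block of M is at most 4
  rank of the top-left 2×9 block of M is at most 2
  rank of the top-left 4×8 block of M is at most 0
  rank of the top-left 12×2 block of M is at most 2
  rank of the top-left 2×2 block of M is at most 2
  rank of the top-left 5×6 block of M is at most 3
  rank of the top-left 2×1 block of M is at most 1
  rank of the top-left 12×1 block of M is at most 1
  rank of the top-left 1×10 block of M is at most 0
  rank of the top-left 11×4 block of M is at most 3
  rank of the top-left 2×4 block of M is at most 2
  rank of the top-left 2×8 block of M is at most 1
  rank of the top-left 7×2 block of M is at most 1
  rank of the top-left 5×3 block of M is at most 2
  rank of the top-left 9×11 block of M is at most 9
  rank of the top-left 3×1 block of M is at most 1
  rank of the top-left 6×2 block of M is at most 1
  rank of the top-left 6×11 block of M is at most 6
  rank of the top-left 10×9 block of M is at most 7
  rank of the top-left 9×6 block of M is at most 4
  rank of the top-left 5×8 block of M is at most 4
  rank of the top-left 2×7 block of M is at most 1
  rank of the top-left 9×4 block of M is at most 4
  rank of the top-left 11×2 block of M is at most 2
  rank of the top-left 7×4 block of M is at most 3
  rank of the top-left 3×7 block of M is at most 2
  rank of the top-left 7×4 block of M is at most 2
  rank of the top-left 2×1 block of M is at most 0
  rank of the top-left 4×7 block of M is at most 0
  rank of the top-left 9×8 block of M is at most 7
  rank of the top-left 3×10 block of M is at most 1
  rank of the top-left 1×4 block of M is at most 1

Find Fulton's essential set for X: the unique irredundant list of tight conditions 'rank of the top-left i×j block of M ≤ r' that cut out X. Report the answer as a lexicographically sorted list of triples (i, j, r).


Recovering R(i,j) via the rank-extension bound from the 33 conditions:

  R[1]: 0 | 0 | 0 | 0 | 0 | 0 | 0 | 0 | 0 | 0 | 1 | 1
  R[2]: 0 | 0 | 0 | 0 | 0 | 0 | 0 | 0 | 1 | 1 | 2 | 2
  R[3]: 0 | 0 | 0 | 0 | 0 | 0 | 0 | 0 | 1 | 1 | 2 | 3
  R[4]: 0 | 0 | 0 | 0 | 0 | 0 | 0 | 0 | 1 | 2 | 3 | 4
  R[5]: 1 | 1 | 1 | 1 | 1 | 1 | 1 | 1 | 2 | 3 | 4 | 5
  R[6]: 1 | 1 | 2 | 2 | 2 | 2 | 2 | 2 | 3 | 4 | 5 | 6
  R[7]: 1 | 1 | 2 | 2 | 3 | 3 | 3 | 3 | 4 | 5 | 6 | 7
  R[8]: 1 | 2 | 3 | 3 | 4 | 4 | 4 | 4 | 5 | 6 | 7 | 8
  R[9]: 1 | 2 | 3 | 3 | 4 | 4 | 5 | 5 | 6 | 7 | 8 | 9
  R[10]: 1 | 2 | 3 | 3 | 4 | 5 | 6 | 6 | 7 | 8 | 9 | 10
  R[11]: 1 | 2 | 3 | 3 | 4 | 5 | 6 | 7 | 8 | 9 | 10 | 11
  R[12]: 1 | 2 | 3 | 4 | 5 | 6 | 7 | 8 | 9 | 10 | 11 | 12

so w = (11, 9, 12, 10, 1, 3, 5, 2, 7, 6, 8, 4).

ℓ(w)=42; the 7 essential cells (i,j,r):

[(1, 10, 0), (3, 10, 1), (4, 8, 0), (7, 2, 1), (7, 4, 2), (9, 6, 4), (11, 4, 3)]


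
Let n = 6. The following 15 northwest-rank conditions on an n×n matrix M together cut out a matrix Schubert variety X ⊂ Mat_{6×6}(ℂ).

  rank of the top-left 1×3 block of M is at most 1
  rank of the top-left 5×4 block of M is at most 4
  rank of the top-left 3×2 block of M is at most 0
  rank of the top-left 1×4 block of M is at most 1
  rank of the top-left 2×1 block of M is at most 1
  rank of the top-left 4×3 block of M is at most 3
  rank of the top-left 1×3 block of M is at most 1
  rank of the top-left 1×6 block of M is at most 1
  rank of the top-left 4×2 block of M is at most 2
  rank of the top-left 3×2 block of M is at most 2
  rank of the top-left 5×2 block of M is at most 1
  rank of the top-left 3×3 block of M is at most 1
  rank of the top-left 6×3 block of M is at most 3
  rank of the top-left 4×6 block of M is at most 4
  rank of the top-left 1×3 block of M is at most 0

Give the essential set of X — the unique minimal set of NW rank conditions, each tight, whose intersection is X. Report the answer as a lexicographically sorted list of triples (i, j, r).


Rank table r_w(6×6) implied by the 15 constraints:

  0 | 0 | 0 | 1 | 1 | 1
  0 | 0 | 1 | 2 | 2 | 2
  0 | 0 | 1 | 2 | 3 | 3
  1 | 1 | 2 | 3 | 4 | 4
  1 | 1 | 2 | 3 | 4 | 5
  1 | 2 | 3 | 4 | 5 | 6

the unique w with this rank table is (4, 3, 5, 1, 6, 2).

Rothe diagram D(w) (8 cells), 3 SE-corners (essential conditions):

[(1, 3, 0), (3, 2, 0), (5, 2, 1)]


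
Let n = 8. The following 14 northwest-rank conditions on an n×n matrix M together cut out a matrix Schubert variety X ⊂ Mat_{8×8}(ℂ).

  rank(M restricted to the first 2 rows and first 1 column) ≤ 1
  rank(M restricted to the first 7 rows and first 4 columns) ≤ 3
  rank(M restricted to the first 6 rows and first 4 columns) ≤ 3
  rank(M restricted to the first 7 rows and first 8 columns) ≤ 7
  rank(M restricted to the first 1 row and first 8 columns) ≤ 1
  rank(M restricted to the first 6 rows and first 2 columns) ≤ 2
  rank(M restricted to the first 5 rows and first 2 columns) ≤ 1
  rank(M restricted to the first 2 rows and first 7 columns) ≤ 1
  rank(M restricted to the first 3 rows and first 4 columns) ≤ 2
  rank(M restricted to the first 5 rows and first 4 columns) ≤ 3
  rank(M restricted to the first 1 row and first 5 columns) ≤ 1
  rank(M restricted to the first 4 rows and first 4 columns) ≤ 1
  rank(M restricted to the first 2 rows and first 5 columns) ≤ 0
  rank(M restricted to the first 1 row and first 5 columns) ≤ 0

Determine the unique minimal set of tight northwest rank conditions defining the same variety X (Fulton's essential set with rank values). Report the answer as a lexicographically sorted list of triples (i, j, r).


The tightest implied rank at each (i,j), from the 14 conditions:

  R[1]: 0 | 0 | 0 | 0 | 0 | 1 | 1 | 1
  R[2]: 0 | 0 | 0 | 0 | 0 | 1 | 1 | 2
  R[3]: 1 | 1 | 1 | 1 | 1 | 2 | 2 | 3
  R[4]: 1 | 1 | 1 | 1 | 2 | 3 | 3 | 4
  R[5]: 1 | 1 | 2 | 2 | 3 | 4 | 4 | 5
  R[6]: 1 | 2 | 3 | 3 | 4 | 5 | 5 | 6
  R[7]: 1 | 2 | 3 | 3 | 4 | 5 | 6 | 7
  R[8]: 1 | 2 | 3 | 4 | 5 | 6 | 7 | 8

second differences of R give the permutation w = (6, 8, 1, 5, 3, 2, 7, 4).

ℓ(w)=16; the 5 essential cells (i,j,r):

[(2, 5, 0), (2, 7, 1), (4, 4, 1), (5, 2, 1), (7, 4, 3)]


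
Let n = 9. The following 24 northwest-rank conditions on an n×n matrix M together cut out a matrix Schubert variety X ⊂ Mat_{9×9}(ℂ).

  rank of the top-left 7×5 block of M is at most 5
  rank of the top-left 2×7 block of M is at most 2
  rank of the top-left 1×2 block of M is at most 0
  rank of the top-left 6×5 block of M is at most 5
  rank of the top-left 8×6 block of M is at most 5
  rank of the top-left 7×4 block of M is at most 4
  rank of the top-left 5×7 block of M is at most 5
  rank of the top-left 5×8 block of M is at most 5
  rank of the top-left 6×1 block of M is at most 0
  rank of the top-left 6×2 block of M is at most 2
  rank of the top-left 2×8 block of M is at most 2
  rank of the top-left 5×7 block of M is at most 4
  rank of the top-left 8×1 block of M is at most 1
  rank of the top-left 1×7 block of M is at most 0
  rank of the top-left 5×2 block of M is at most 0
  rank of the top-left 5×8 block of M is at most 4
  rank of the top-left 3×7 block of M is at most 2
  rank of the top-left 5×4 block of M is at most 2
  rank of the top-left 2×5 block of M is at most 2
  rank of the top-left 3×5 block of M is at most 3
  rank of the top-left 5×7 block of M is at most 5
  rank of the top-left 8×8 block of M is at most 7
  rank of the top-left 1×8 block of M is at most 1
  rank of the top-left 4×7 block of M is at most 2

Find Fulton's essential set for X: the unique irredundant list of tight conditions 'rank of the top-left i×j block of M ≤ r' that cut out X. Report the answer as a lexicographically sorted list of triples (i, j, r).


Rank table r_w(9×9) implied by the 24 constraints:

  row 1: 0  0  0  0  0  0  0  1  1
  row 2: 0  0  1  1  1  1  1  2  2
  row 3: 0  0  1  2  2  2  2  3  3
  row 4: 0  0  1  2  2  2  2  3  4
  row 5: 0  0  1  2  3  3  3  4  5
  row 6: 0  1  2  3  4  4  4  5  6
  row 7: 1  2  3  4  5  5  5  6  7
  row 8: 1  2  3  4  5  5  6  7  8
  row 9: 1  2  3  4  5  6  7  8  9

reading off 1-entries of Δ²R: w = (8, 3, 4, 9, 5, 2, 1, 7, 6).

Fulton essential set (5 of the 20 Rothe cells):

[(1, 7, 0), (4, 7, 2), (5, 2, 0), (6, 1, 0), (8, 6, 5)]


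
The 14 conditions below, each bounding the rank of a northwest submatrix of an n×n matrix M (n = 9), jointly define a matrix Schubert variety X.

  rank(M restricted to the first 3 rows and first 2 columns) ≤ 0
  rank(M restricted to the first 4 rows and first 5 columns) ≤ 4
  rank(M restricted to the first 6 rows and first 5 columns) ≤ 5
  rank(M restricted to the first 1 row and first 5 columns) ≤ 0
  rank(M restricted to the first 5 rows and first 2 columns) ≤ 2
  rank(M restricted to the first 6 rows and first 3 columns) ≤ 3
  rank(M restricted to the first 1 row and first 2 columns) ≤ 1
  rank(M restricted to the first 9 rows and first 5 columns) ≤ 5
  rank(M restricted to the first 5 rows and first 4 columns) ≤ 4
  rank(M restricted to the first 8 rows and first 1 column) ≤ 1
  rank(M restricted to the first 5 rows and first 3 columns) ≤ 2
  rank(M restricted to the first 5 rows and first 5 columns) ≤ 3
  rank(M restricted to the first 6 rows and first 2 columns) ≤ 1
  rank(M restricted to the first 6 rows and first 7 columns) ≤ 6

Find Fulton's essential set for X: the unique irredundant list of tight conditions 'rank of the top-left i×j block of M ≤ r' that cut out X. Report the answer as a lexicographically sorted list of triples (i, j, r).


Recovering R(i,j) via the rank-extension bound from the 14 conditions:

  i=1: 0 | 0 | 0 | 0 | 0 | 1 | 1 | 1 | 1
  i=2: 0 | 0 | 1 | 1 | 1 | 2 | 2 | 2 | 2
  i=3: 0 | 0 | 1 | 2 | 2 | 3 | 3 | 3 | 3
  i=4: 1 | 1 | 2 | 3 | 3 | 4 | 4 | 4 | 4
  i=5: 1 | 1 | 2 | 3 | 3 | 4 | 5 | 5 | 5
  i=6: 1 | 1 | 2 | 3 | 4 | 5 | 6 | 6 | 6
  i=7: 1 | 2 | 3 | 4 | 5 | 6 | 7 | 7 | 7
  i=8: 1 | 2 | 3 | 4 | 5 | 6 | 7 | 8 | 8
  i=9: 1 | 2 | 3 | 4 | 5 | 6 | 7 | 8 | 9

second differences of R give the permutation w = (6, 3, 4, 1, 7, 5, 2, 8, 9).

4 SE-corners of the 12-cell Rothe diagram give Ess(w):

[(1, 5, 0), (3, 2, 0), (5, 5, 3), (6, 2, 1)]


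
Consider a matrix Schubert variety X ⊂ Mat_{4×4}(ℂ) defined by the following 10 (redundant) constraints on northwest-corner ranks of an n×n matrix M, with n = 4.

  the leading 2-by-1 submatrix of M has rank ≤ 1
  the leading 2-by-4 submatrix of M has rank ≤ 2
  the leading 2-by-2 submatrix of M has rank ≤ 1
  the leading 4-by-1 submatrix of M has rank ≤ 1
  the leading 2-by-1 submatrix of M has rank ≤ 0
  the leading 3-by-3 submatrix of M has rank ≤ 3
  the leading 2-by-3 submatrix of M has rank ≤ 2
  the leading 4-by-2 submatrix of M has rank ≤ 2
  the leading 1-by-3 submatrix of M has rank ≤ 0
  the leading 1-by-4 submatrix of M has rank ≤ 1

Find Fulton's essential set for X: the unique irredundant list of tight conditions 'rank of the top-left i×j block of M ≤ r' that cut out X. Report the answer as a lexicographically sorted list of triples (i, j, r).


Computing R[i][j] = min implied NW-rank bound (n=4, 10 conditions):

  R[1]: 0, 0, 0, 1
  R[2]: 0, 1, 1, 2
  R[3]: 1, 2, 2, 3
  R[4]: 1, 2, 3, 4

so w = (4, 2, 1, 3).

Rothe diagram D(w) (4 cells), 2 SE-corners (essential conditions):

[(1, 3, 0), (2, 1, 0)]


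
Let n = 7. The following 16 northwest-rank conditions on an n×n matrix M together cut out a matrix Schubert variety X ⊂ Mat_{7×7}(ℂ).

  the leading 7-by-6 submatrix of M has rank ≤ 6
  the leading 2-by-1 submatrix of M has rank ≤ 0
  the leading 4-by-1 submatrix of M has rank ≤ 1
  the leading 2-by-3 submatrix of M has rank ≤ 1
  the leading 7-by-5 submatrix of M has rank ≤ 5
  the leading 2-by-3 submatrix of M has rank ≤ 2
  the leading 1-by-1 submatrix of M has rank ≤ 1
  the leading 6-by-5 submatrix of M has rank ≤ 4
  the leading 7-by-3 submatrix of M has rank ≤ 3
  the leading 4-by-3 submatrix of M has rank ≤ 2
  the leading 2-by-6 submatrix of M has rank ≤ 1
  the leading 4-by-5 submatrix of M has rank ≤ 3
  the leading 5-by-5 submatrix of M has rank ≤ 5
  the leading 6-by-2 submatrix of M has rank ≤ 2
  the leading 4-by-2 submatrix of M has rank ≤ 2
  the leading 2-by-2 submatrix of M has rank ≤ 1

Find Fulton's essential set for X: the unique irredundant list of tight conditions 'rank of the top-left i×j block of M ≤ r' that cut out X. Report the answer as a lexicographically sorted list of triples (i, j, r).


Computing R[i][j] = min implied NW-rank bound (n=7, 16 conditions):

  i=1: 0, 1, 1, 1, 1, 1, 1
  i=2: 0, 1, 1, 1, 1, 1, 2
  i=3: 1, 2, 2, 2, 2, 2, 3
  i=4: 1, 2, 2, 3, 3, 3, 4
  i=5: 1, 2, 3, 4, 4, 4, 5
  i=6: 1, 2, 3, 4, 4, 5, 6
  i=7: 1, 2, 3, 4, 5, 6, 7

so w = (2, 7, 1, 4, 3, 6, 5).

D(w) has 8 cells with 4 SE-corners; essential set:

[(2, 1, 0), (2, 6, 1), (4, 3, 2), (6, 5, 4)]


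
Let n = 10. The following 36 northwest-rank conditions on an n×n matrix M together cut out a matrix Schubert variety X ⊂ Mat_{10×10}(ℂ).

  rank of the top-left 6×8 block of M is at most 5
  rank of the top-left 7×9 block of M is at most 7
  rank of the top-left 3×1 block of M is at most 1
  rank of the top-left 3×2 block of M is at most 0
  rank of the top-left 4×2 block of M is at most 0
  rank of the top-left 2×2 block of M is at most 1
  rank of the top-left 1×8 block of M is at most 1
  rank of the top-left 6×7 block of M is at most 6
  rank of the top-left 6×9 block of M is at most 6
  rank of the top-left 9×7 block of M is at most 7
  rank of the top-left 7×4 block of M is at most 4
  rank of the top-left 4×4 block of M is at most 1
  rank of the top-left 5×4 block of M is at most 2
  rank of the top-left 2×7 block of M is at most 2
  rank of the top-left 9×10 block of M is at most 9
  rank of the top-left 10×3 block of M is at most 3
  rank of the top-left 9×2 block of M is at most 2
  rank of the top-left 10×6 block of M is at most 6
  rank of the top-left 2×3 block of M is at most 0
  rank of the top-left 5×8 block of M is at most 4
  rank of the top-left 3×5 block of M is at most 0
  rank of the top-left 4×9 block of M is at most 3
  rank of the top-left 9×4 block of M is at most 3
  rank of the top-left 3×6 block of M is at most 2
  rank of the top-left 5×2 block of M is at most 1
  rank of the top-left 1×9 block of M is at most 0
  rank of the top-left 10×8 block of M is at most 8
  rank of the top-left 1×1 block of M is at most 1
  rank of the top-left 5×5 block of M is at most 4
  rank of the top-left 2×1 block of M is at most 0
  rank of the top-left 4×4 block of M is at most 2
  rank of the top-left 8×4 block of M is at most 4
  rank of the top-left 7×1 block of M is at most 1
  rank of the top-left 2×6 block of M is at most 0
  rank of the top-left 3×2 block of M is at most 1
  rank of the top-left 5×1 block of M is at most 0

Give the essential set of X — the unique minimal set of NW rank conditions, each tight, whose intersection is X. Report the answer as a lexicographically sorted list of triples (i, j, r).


Rank table r_w(10×10) implied by the 36 constraints:

  R[1]: 0 | 0 | 0 | 0 | 0 | 0 | 0 | 0 | 0 | 1
  R[2]: 0 | 0 | 0 | 0 | 0 | 0 | 1 | 1 | 1 | 2
  R[3]: 0 | 0 | 0 | 0 | 0 | 1 | 2 | 2 | 2 | 3
  R[4]: 0 | 0 | 1 | 1 | 1 | 2 | 3 | 3 | 3 | 4
  R[5]: 0 | 1 | 2 | 2 | 2 | 3 | 4 | 4 | 4 | 5
  R[6]: 1 | 2 | 3 | 3 | 3 | 4 | 5 | 5 | 5 | 6
  R[7]: 1 | 2 | 3 | 3 | 4 | 5 | 6 | 6 | 6 | 7
  R[8]: 1 | 2 | 3 | 3 | 4 | 5 | 6 | 7 | 7 | 8
  R[9]: 1 | 2 | 3 | 3 | 4 | 5 | 6 | 7 | 8 | 9
  R[10]: 1 | 2 | 3 | 4 | 5 | 6 | 7 | 8 | 9 | 10

hence w(1..10) = (10, 7, 6, 3, 2, 1, 5, 8, 9, 4).

6 SE-corners of the 26-cell Rothe diagram give Ess(w):

[(1, 9, 0), (2, 6, 0), (3, 5, 0), (4, 2, 0), (5, 1, 0), (9, 4, 3)]


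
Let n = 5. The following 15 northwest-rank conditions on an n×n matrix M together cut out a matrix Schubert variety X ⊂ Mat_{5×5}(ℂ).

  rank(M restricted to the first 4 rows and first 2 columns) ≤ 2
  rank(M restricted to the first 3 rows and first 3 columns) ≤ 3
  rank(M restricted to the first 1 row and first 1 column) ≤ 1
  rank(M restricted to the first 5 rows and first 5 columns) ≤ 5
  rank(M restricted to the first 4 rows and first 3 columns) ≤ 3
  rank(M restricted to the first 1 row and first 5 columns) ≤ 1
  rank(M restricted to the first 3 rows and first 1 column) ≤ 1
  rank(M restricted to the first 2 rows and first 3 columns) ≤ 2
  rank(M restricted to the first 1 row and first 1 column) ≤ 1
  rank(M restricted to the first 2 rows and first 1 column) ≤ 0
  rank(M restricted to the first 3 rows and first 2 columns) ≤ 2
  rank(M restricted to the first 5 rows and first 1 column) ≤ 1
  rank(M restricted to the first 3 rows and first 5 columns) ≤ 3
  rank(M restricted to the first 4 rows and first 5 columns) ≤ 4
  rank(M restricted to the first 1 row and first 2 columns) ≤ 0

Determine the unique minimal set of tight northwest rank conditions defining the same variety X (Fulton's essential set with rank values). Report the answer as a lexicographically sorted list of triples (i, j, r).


Reconstructing r_w from the 15 given conditions:

  R[1]: 0 | 0 | 1 | 1 | 1
  R[2]: 0 | 1 | 2 | 2 | 2
  R[3]: 1 | 2 | 3 | 3 | 3
  R[4]: 1 | 2 | 3 | 4 | 4
  R[5]: 1 | 2 | 3 | 4 | 5

second differences of R give the permutation w = (3, 2, 1, 4, 5).

2 SE-corners of the 3-cell Rothe diagram give Ess(w):

[(1, 2, 0), (2, 1, 0)]


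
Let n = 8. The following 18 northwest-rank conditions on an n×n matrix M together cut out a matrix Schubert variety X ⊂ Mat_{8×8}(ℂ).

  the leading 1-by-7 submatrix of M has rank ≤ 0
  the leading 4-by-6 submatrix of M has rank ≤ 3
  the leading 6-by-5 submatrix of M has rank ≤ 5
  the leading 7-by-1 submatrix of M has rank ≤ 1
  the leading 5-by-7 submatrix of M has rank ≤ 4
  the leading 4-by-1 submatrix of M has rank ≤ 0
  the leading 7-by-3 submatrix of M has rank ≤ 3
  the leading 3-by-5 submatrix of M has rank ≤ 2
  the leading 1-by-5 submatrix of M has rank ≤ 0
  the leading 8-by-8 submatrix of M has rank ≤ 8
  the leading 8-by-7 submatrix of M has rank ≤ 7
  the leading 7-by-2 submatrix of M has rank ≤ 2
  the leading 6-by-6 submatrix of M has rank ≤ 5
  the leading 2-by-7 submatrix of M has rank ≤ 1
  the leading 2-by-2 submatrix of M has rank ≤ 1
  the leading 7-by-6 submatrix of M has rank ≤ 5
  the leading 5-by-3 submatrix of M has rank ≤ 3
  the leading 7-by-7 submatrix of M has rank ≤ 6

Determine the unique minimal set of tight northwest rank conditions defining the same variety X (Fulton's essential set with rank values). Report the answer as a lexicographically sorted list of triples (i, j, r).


Recovering R(i,j) via the rank-extension bound from the 18 conditions:

  i=1: 0, 0, 0, 0, 0, 0, 0, 1
  i=2: 0, 1, 1, 1, 1, 1, 1, 2
  i=3: 0, 1, 2, 2, 2, 2, 2, 3
  i=4: 0, 1, 2, 3, 3, 3, 3, 4
  i=5: 1, 2, 3, 4, 4, 4, 4, 5
  i=6: 1, 2, 3, 4, 5, 5, 5, 6
  i=7: 1, 2, 3, 4, 5, 5, 6, 7
  i=8: 1, 2, 3, 4, 5, 6, 7, 8

giving w = (8, 2, 3, 4, 1, 5, 7, 6) via Δ²R.

Fulton essential set (3 of the 11 Rothe cells):

[(1, 7, 0), (4, 1, 0), (7, 6, 5)]


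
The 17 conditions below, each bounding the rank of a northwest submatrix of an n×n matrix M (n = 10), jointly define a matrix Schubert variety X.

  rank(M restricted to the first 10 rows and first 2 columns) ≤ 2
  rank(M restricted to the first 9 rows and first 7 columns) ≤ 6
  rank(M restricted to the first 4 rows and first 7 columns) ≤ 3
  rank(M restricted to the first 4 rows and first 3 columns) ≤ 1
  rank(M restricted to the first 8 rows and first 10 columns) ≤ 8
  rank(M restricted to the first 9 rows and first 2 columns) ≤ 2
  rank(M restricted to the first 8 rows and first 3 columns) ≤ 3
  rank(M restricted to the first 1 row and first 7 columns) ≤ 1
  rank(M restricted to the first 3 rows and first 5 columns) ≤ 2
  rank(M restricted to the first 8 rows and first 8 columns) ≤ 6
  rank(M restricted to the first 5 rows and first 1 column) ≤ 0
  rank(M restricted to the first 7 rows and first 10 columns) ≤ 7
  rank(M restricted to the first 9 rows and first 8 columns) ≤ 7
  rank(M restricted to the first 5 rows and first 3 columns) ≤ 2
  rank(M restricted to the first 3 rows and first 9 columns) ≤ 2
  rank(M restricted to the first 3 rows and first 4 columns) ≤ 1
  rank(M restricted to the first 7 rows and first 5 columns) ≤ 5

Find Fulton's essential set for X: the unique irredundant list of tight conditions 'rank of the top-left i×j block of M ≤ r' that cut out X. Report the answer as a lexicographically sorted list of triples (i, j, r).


The tightest implied rank at each (i,j), from the 17 conditions:

  R[1]: 0, 1, 1, 1, 1, 1, 1, 1, 1, 1
  R[2]: 0, 1, 1, 1, 2, 2, 2, 2, 2, 2
  R[3]: 0, 1, 1, 1, 2, 2, 2, 2, 2, 3
  R[4]: 0, 1, 1, 2, 3, 3, 3, 3, 3, 4
  R[5]: 0, 1, 2, 3, 4, 4, 4, 4, 4, 5
  R[6]: 1, 2, 3, 4, 5, 5, 5, 5, 5, 6
  R[7]: 1, 2, 3, 4, 5, 6, 6, 6, 6, 7
  R[8]: 1, 2, 3, 4, 5, 6, 6, 6, 7, 8
  R[9]: 1, 2, 3, 4, 5, 6, 6, 7, 8, 9
  R[10]: 1, 2, 3, 4, 5, 6, 7, 8, 9, 10

giving w = (2, 5, 10, 4, 3, 1, 6, 9, 8, 7) via Δ²R.

Rothe diagram D(w) (17 cells), 6 SE-corners (essential conditions):

[(3, 4, 1), (3, 9, 2), (4, 3, 1), (5, 1, 0), (8, 8, 6), (9, 7, 6)]


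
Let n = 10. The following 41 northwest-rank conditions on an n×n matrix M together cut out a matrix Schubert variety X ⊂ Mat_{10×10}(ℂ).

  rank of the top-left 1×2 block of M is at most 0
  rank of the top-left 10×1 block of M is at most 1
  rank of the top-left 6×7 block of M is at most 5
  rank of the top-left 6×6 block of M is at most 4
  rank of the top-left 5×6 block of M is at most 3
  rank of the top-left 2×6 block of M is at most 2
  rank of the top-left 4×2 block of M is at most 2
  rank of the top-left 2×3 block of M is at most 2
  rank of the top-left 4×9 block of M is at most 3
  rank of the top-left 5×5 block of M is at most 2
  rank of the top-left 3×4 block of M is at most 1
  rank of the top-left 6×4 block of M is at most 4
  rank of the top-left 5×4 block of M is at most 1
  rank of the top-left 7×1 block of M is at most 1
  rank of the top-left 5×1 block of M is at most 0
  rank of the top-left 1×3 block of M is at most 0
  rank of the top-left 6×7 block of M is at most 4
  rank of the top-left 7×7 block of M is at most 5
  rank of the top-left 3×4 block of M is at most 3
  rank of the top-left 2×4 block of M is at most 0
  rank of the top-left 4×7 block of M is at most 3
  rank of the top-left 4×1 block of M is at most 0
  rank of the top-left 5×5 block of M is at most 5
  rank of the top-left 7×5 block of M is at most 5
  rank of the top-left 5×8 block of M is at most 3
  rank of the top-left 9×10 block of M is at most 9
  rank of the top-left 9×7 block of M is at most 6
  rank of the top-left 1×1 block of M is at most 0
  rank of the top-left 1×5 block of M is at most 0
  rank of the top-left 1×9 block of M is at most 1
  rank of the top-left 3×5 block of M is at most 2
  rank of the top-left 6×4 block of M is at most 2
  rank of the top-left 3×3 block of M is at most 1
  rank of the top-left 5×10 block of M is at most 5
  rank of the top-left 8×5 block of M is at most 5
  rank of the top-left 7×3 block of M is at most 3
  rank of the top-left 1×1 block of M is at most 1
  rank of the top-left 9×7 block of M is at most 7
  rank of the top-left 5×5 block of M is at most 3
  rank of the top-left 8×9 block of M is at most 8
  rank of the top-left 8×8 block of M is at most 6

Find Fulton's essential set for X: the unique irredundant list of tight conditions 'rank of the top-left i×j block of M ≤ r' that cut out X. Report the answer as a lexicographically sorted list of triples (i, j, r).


Recovering R(i,j) via the rank-extension bound from the 41 conditions:

  row 1: 0 0 0 0 0 1 1 1 1 1
  row 2: 0 0 0 0 1 2 2 2 2 2
  row 3: 0 1 1 1 2 3 3 3 3 3
  row 4: 0 1 1 1 2 3 3 3 3 4
  row 5: 0 1 1 1 2 3 3 3 4 5
  row 6: 1 2 2 2 3 4 4 4 5 6
  row 7: 1 2 3 3 4 5 5 5 6 7
  row 8: 1 2 3 4 5 6 6 6 7 8
  row 9: 1 2 3 4 5 6 6 7 8 9
  row 10: 1 2 3 4 5 6 7 8 9 10

giving w = (6, 5, 2, 10, 9, 1, 3, 4, 8, 7) via Δ²R.

Rothe diagram D(w) (22 cells), 7 SE-corners (essential conditions):

[(1, 5, 0), (2, 4, 0), (4, 9, 3), (5, 1, 0), (5, 4, 1), (5, 8, 3), (9, 7, 6)]


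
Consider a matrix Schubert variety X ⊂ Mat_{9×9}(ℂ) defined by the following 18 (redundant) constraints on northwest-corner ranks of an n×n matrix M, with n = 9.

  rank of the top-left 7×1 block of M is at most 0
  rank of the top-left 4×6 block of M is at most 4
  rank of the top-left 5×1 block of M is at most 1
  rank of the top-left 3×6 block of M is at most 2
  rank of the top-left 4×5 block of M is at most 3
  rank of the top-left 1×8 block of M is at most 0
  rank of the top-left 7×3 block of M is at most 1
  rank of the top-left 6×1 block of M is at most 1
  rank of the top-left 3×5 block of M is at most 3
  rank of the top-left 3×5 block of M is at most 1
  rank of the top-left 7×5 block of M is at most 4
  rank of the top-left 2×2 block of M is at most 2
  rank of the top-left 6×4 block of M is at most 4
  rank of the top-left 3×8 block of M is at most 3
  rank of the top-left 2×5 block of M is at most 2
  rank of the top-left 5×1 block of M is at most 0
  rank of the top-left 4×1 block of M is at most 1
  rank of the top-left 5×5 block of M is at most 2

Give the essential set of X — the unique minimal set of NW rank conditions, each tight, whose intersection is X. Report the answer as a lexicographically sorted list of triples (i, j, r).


Propagating the 18 rank bounds to every northwest block:

  i=1: 0, 0, 0, 0, 0, 0, 0, 0, 1
  i=2: 0, 1, 1, 1, 1, 1, 1, 1, 2
  i=3: 0, 1, 1, 1, 1, 2, 2, 2, 3
  i=4: 0, 1, 1, 2, 2, 3, 3, 3, 4
  i=5: 0, 1, 1, 2, 2, 3, 4, 4, 5
  i=6: 0, 1, 1, 2, 3, 4, 5, 5, 6
  i=7: 0, 1, 1, 2, 3, 4, 5, 6, 7
  i=8: 1, 2, 2, 3, 4, 5, 6, 7, 8
  i=9: 1, 2, 3, 4, 5, 6, 7, 8, 9

second differences of R give the permutation w = (9, 2, 6, 4, 7, 5, 8, 1, 3).

Rothe diagram D(w) (22 cells), 5 SE-corners (essential conditions):

[(1, 8, 0), (3, 5, 1), (5, 5, 2), (7, 1, 0), (7, 3, 1)]


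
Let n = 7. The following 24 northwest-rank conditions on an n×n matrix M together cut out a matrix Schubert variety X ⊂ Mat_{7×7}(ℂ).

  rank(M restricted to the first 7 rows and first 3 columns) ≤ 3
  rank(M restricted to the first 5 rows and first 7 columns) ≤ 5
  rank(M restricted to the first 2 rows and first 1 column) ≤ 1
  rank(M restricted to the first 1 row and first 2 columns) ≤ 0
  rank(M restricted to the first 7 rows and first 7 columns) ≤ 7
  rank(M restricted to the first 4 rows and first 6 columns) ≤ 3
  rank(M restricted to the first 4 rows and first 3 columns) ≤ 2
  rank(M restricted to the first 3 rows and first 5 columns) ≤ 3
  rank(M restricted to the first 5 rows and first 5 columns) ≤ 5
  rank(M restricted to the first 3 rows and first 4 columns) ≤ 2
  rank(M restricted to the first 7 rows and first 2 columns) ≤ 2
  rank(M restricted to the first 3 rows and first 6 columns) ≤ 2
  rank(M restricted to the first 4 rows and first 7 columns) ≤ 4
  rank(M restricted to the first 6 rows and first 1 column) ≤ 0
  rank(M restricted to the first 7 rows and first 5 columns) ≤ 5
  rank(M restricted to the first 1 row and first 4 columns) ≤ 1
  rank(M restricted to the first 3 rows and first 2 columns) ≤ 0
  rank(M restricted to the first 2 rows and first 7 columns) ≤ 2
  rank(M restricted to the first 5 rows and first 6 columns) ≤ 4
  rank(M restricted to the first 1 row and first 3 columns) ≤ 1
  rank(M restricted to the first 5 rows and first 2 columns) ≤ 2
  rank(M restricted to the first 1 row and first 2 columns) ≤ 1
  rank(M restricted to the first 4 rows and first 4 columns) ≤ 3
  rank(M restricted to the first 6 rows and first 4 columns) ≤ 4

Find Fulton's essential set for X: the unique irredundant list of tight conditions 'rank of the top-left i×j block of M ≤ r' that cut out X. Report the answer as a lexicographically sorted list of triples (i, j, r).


Recovering R(i,j) via the rank-extension bound from the 24 conditions:

  R[1]: 0 | 0 | 1 | 1 | 1 | 1 | 1
  R[2]: 0 | 0 | 1 | 2 | 2 | 2 | 2
  R[3]: 0 | 0 | 1 | 2 | 2 | 2 | 3
  R[4]: 0 | 1 | 2 | 3 | 3 | 3 | 4
  R[5]: 0 | 1 | 2 | 3 | 4 | 4 | 5
  R[6]: 0 | 1 | 2 | 3 | 4 | 5 | 6
  R[7]: 1 | 2 | 3 | 4 | 5 | 6 | 7

reading off 1-entries of Δ²R: w = (3, 4, 7, 2, 5, 6, 1).

Fulton essential set (3 of the 11 Rothe cells):

[(3, 2, 0), (3, 6, 2), (6, 1, 0)]


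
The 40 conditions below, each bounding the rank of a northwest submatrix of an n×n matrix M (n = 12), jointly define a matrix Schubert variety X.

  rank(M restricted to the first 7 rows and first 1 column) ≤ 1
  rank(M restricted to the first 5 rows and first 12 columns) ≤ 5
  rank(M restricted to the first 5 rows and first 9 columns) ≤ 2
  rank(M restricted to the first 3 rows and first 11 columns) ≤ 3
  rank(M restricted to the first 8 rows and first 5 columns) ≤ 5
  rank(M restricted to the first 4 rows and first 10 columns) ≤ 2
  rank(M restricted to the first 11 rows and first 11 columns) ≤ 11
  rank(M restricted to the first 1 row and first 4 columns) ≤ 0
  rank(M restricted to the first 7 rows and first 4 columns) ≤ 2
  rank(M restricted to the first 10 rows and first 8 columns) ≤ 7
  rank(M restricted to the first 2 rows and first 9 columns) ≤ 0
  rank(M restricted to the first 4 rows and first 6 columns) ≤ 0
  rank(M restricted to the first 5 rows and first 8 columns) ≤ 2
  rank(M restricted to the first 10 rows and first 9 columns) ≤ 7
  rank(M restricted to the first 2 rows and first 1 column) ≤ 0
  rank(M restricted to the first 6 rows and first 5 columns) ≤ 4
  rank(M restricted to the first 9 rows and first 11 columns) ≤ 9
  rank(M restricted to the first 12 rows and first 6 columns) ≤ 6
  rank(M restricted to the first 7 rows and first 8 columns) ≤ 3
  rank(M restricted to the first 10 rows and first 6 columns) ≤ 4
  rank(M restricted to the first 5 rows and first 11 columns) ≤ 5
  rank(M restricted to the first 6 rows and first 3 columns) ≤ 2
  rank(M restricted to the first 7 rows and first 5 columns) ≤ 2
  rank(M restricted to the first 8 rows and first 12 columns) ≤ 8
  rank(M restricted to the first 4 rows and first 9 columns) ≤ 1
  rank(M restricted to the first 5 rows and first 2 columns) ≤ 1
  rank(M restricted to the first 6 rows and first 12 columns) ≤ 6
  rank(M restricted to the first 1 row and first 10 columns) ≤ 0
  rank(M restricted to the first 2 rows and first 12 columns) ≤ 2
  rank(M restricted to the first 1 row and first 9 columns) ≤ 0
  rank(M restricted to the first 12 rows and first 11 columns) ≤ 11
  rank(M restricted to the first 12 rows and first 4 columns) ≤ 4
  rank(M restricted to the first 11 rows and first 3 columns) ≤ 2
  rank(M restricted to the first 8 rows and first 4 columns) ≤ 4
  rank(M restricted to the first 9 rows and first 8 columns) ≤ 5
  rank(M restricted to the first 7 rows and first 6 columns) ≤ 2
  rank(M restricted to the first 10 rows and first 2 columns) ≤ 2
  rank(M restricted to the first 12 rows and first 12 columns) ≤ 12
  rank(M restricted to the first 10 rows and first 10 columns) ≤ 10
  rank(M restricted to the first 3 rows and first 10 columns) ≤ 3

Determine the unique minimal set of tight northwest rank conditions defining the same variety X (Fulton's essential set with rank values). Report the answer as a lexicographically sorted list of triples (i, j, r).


Computing R[i][j] = min implied NW-rank bound (n=12, 40 conditions):

  i=1: 0, 0, 0, 0, 0, 0, 0, 0, 0, 0, 1, 1
  i=2: 0, 0, 0, 0, 0, 0, 0, 0, 0, 1, 2, 2
  i=3: 0, 0, 0, 0, 0, 0, 1, 1, 1, 2, 3, 3
  i=4: 0, 0, 0, 0, 0, 0, 1, 1, 1, 2, 3, 4
  i=5: 1, 1, 1, 1, 1, 1, 2, 2, 2, 3, 4, 5
  i=6: 1, 2, 2, 2, 2, 2, 3, 3, 3, 4, 5, 6
  i=7: 1, 2, 2, 2, 2, 2, 3, 3, 4, 5, 6, 7
  i=8: 1, 2, 2, 3, 3, 3, 4, 4, 5, 6, 7, 8
  i=9: 1, 2, 2, 3, 4, 4, 5, 5, 6, 7, 8, 9
  i=10: 1, 2, 2, 3, 4, 4, 5, 6, 7, 8, 9, 10
  i=11: 1, 2, 2, 3, 4, 5, 6, 7, 8, 9, 10, 11
  i=12: 1, 2, 3, 4, 5, 6, 7, 8, 9, 10, 11, 12

giving w = (11, 10, 7, 12, 1, 2, 9, 4, 5, 8, 6, 3) via Δ²R.

Rothe diagram D(w) (43 cells), 8 SE-corners (essential conditions):

[(1, 10, 0), (2, 9, 0), (4, 6, 0), (4, 9, 1), (7, 6, 2), (7, 8, 3), (10, 6, 4), (11, 3, 2)]


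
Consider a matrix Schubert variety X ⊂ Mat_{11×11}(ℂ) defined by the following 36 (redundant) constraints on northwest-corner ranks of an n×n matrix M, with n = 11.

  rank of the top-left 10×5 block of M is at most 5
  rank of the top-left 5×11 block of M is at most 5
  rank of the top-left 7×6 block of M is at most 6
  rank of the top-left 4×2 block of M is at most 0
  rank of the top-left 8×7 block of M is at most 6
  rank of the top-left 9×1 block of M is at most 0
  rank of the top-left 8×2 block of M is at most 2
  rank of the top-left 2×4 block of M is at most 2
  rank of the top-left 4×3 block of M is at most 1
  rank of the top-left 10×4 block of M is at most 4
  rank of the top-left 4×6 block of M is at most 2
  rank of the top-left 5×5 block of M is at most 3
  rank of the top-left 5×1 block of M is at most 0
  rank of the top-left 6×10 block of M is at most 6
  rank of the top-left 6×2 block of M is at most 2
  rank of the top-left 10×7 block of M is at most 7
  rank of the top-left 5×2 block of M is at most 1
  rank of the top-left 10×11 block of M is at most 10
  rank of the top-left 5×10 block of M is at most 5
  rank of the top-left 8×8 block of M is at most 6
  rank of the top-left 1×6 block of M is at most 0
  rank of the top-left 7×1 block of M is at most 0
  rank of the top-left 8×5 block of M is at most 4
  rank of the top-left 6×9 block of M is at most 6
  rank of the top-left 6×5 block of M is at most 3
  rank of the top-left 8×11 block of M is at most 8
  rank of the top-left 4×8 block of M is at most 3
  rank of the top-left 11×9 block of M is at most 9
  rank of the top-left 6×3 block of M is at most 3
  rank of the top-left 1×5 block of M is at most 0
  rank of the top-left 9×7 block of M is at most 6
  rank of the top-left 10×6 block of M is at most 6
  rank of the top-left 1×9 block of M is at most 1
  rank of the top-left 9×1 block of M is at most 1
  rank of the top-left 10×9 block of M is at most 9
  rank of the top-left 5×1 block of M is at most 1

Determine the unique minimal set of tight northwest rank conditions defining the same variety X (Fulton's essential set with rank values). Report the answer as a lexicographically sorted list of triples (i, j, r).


Recovering R(i,j) via the rank-extension bound from the 36 conditions:

  row 1: 0 | 0 | 0 | 0 | 0 | 0 | 1 | 1 | 1 | 1 | 1
  row 2: 0 | 0 | 1 | 1 | 1 | 1 | 2 | 2 | 2 | 2 | 2
  row 3: 0 | 0 | 1 | 2 | 2 | 2 | 3 | 3 | 3 | 3 | 3
  row 4: 0 | 0 | 1 | 2 | 2 | 2 | 3 | 3 | 4 | 4 | 4
  row 5: 0 | 1 | 2 | 3 | 3 | 3 | 4 | 4 | 5 | 5 | 5
  row 6: 0 | 1 | 2 | 3 | 3 | 4 | 5 | 5 | 6 | 6 | 6
  row 7: 0 | 1 | 2 | 3 | 4 | 5 | 6 | 6 | 7 | 7 | 7
  row 8: 0 | 1 | 2 | 3 | 4 | 5 | 6 | 6 | 7 | 8 | 8
  row 9: 0 | 1 | 2 | 3 | 4 | 5 | 6 | 7 | 8 | 9 | 9
  row 10: 1 | 2 | 3 | 4 | 5 | 6 | 7 | 8 | 9 | 10 | 10
  row 11: 1 | 2 | 3 | 4 | 5 | 6 | 7 | 8 | 9 | 10 | 11

giving w = (7, 3, 4, 9, 2, 6, 5, 10, 8, 1, 11) via Δ²R.

7 SE-corners of the 22-cell Rothe diagram give Ess(w):

[(1, 6, 0), (4, 2, 0), (4, 6, 2), (4, 8, 3), (6, 5, 3), (8, 8, 6), (9, 1, 0)]


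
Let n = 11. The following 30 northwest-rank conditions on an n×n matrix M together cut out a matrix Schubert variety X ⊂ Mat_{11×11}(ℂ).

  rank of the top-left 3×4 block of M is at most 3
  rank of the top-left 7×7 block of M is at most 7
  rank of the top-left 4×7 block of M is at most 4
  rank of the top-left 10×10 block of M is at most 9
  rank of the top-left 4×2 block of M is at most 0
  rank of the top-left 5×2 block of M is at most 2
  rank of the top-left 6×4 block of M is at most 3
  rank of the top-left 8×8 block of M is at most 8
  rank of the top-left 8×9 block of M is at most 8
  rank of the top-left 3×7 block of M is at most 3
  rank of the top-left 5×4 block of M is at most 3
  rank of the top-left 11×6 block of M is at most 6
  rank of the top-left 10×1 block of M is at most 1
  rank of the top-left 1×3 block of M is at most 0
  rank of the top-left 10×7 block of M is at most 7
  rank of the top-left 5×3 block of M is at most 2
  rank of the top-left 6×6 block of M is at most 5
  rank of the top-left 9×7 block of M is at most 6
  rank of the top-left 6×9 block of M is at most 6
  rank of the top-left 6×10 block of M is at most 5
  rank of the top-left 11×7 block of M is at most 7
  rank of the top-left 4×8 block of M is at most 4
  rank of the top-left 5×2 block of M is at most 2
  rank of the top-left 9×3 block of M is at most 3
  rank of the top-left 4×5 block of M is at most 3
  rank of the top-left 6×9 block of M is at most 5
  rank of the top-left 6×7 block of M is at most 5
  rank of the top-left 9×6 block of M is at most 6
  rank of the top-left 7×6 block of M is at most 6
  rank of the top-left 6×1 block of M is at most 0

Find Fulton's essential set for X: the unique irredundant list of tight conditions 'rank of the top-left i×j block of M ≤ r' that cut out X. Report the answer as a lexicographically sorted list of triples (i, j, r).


Reconstructing r_w from the 30 given conditions:

  i=1: 0, 0, 0, 1, 1, 1, 1, 1, 1, 1, 1
  i=2: 0, 0, 1, 2, 2, 2, 2, 2, 2, 2, 2
  i=3: 0, 0, 1, 2, 3, 3, 3, 3, 3, 3, 3
  i=4: 0, 0, 1, 2, 3, 4, 4, 4, 4, 4, 4
  i=5: 0, 1, 2, 3, 4, 5, 5, 5, 5, 5, 5
  i=6: 0, 1, 2, 3, 4, 5, 5, 5, 5, 5, 6
  i=7: 1, 2, 3, 4, 5, 6, 6, 6, 6, 6, 7
  i=8: 1, 2, 3, 4, 5, 6, 6, 7, 7, 7, 8
  i=9: 1, 2, 3, 4, 5, 6, 6, 7, 8, 8, 9
  i=10: 1, 2, 3, 4, 5, 6, 7, 8, 9, 9, 10
  i=11: 1, 2, 3, 4, 5, 6, 7, 8, 9, 10, 11

second differences of R give the permutation w = (4, 3, 5, 6, 2, 11, 1, 8, 9, 7, 10).

|D(w)|=17, |Ess(w)|=5:

[(1, 3, 0), (4, 2, 0), (6, 1, 0), (6, 10, 5), (9, 7, 6)]
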